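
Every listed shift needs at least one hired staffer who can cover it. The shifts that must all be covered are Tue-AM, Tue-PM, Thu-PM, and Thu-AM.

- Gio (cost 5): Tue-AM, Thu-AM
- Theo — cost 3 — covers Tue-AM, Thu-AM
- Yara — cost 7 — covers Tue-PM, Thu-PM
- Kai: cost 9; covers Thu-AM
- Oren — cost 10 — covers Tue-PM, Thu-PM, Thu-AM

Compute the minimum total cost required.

Choose Theo and Yara: together they cover Tue-AM, Tue-PM, Thu-PM, Thu-AM — every shift.
Total cost: 3 + 7 = 10.
No cover costs less than 10.

10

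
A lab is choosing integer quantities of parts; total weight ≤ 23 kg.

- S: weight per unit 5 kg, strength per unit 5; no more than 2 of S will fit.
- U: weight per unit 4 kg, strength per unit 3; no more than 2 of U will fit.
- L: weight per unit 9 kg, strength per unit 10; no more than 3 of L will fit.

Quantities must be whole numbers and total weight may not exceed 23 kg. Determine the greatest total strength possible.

Take 1×S and 2×L: weight 23 ≤ 23, strength 1·5 + 2·10 = 25.
No other integer combination yields more.

25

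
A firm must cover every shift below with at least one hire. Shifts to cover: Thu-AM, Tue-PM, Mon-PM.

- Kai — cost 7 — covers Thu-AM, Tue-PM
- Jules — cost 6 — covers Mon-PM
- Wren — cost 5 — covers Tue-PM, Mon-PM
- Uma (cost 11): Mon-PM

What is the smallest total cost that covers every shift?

12

Choose Kai and Wren: together they cover Thu-AM, Tue-PM, Mon-PM — every shift.
Total cost: 7 + 5 = 12.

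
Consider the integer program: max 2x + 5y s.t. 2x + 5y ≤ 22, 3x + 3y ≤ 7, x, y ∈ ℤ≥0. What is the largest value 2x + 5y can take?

10

(x,y)=(0,2): 2·0+5·2=10≤22, 3·0+3·2=6≤7, objective 10.
(x,y)=(1,1): 2·1+5·1=7≤22, 3·1+3·1=6≤7, objective 7.
(x,y)=(0,1): 2·0+5·1=5≤22, 3·0+3·1=3≤7, objective 5.
The best lattice point is (0,2), giving 10.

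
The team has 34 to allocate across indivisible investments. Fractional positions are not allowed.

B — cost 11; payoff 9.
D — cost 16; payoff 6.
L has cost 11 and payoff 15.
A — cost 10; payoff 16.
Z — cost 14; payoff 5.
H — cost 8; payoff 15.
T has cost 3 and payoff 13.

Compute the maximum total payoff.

59

This is a 0-1 knapsack instance.
Allowing fractional choices, the relaxed optimum would be about 60.6, but investments are indivisible.
B + L + H + T: cost 11 + 11 + 8 + 3 = 33 ≤ 34, payoff 9 + 15 + 15 + 13 = 52.
B + A + H + T: cost 11 + 10 + 8 + 3 = 32 ≤ 34, payoff 9 + 16 + 15 + 13 = 53.
L + A + H + T: cost 11 + 10 + 8 + 3 = 32 ≤ 34, payoff 15 + 16 + 15 + 13 = 59.
Best is L, A, H, and T with total payoff 59.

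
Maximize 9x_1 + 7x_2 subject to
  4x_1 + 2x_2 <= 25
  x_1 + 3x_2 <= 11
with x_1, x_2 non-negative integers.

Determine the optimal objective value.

59

(x_1,x_2)=(5,2) is feasible, giving 59.
(x_1,x_2)=(6,0) is feasible, giving 54.
(x_1,x_2)=(5,1) is feasible, giving 52.
Maximum is 59 at (x_1,x_2)=(5,2).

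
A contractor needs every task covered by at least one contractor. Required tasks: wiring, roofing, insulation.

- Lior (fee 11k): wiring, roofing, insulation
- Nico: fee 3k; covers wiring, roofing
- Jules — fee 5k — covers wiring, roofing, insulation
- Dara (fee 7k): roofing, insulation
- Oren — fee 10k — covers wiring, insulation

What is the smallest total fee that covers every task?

The greedy cost-per-new-task heuristic would pick Nico and Jules for 8, but a cheaper cover exists.
Jules alone covers wiring, roofing, insulation — every task.
Total fee: 5.
No cover costs less than 5.

5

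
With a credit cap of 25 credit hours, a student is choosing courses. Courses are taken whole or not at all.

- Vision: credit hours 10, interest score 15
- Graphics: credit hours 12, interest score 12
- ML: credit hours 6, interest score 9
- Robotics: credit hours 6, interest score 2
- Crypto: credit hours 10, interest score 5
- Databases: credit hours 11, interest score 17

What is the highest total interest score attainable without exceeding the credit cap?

32

This is a 0-1 knapsack instance.
Allowing fractional choices, the relaxed optimum would be about 38.0, but courses are indivisible.
ML + Robotics + Databases: credit hours 6 + 6 + 11 = 23 ≤ 25, interest score 9 + 2 + 17 = 28.
Vision + Databases: credit hours 10 + 11 = 21 ≤ 25, interest score 15 + 17 = 32.
Graphics + Databases: credit hours 12 + 11 = 23 ≤ 25, interest score 12 + 17 = 29.
Best is Vision and Databases with total interest score 32.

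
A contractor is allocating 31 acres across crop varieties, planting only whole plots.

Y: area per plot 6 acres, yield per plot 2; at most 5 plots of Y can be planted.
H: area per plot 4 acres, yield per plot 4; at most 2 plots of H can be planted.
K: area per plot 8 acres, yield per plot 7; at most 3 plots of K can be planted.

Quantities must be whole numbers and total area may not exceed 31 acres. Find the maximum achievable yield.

25

Take 1×H and 3×K: area 28 ≤ 31, yield 1·4 + 3·7 = 25.
No other integer combination yields more.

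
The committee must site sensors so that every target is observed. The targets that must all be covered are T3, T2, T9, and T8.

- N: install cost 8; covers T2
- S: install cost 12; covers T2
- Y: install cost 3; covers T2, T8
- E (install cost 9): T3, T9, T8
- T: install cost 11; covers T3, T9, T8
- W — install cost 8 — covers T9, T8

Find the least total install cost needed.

12

This is a weighted set-cover instance.
Choose Y and E: together they cover T3, T2, T9, T8 — every target.
Total install cost: 3 + 9 = 12.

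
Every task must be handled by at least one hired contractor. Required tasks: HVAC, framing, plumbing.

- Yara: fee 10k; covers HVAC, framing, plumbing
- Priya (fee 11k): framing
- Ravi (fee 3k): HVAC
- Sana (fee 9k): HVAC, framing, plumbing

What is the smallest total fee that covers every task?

This is an integer covering problem.
Sana alone covers HVAC, framing, plumbing — every task.
Total fee: 9.

9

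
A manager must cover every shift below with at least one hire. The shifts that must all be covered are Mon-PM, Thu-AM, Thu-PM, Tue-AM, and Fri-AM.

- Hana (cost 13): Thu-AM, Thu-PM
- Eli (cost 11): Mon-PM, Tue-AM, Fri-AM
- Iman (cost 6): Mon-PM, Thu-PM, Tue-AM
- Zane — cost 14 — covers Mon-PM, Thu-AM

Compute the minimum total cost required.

24

The greedy cost-per-new-shift heuristic would pick Iman, Eli, and Hana for 30, but a cheaper cover exists.
Choose Hana and Eli: together they cover Mon-PM, Thu-AM, Thu-PM, Tue-AM, Fri-AM — every shift.
Total cost: 13 + 11 = 24.
No cover costs less than 24.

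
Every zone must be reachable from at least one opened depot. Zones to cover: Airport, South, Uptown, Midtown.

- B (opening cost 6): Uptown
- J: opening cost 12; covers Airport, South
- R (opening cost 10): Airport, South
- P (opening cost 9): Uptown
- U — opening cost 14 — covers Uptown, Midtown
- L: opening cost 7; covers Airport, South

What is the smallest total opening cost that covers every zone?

21

The greedy cost-per-new-zone heuristic would pick L, B, and U for 27, but a cheaper cover exists.
Choose U and L: together they cover Airport, South, Uptown, Midtown — every zone.
Total opening cost: 14 + 7 = 21.
No cover costs less than 21.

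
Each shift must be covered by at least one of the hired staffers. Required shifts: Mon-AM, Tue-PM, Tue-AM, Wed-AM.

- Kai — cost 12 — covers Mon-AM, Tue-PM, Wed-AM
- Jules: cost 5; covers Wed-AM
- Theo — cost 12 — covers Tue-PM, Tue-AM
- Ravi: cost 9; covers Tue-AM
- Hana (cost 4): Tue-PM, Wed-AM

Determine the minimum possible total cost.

21

The greedy cost-per-new-shift heuristic would pick Hana, Ravi, and Kai for 25, but a cheaper cover exists.
Choose Kai and Ravi: together they cover Mon-AM, Tue-PM, Tue-AM, Wed-AM — every shift.
Total cost: 12 + 9 = 21.
No cover costs less than 21.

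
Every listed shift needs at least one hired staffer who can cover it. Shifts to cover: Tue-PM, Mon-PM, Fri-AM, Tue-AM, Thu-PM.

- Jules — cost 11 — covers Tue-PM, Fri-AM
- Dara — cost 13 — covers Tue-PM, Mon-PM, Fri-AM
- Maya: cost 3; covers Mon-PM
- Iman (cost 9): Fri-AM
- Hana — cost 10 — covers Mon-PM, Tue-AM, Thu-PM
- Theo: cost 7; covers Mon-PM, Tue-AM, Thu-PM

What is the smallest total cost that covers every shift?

18

Choose Jules and Theo: together they cover Tue-PM, Mon-PM, Fri-AM, Tue-AM, Thu-PM — every shift.
Total cost: 11 + 7 = 18.
No cover costs less than 18.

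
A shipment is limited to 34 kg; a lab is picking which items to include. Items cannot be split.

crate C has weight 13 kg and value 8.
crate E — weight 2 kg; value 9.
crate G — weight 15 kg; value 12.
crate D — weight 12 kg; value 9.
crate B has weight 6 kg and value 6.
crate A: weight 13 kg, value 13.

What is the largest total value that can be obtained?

Treat it as a binary knapsack problem.
Take crate E, crate D, crate B, and crate A: weight 2 + 12 + 6 + 13 = 33 ≤ 34, value 9 + 9 + 6 + 13 = 37.
No other feasible combination does better.

37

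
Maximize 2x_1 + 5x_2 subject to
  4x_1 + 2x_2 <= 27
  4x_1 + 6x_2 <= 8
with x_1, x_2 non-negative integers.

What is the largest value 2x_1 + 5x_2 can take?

Relaxing integrality, the LP optimum is 6.67 at (x_1,x_2) = (0, 1.33), which is not an integer point.
(x_1,x_2)=(0,1) is feasible, giving 5.
(x_1,x_2)=(1,0) is feasible, giving 2.
(x_1,x_2)=(0,0) is feasible, giving 0.
The best lattice point is (0,1), giving 5.

5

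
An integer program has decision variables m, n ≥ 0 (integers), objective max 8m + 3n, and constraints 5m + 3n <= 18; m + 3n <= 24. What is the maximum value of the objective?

Relaxing integrality, the LP optimum is 28.80 at (m,n) = (3.6, 0), which is not an integer point.
(m,n)=(3,1): 5·3+3·1=18≤18, 1·3+3·1=6≤24, objective 27.
(m,n)=(3,0): 5·3+3·0=15≤18, 1·3+3·0=3≤24, objective 24.
Maximum is 27 at (m,n)=(3,1).

27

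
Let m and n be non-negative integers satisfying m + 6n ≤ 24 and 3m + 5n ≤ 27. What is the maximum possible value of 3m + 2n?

27

(m,n)=(9,0) is feasible, giving 27.
(m,n)=(8,0) is feasible, giving 24.
No feasible integer point exceeds 27.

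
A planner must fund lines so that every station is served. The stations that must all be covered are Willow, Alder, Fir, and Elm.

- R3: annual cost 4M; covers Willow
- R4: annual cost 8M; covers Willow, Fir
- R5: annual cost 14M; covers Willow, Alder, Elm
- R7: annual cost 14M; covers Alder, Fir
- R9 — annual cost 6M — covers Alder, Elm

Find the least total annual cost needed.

The greedy cost-per-new-station heuristic would pick R9, R3, and R4 for 18, but a cheaper cover exists.
Choose R4 and R9: together they cover Willow, Alder, Fir, Elm — every station.
Total annual cost: 8 + 6 = 14.
No cover costs less than 14.

14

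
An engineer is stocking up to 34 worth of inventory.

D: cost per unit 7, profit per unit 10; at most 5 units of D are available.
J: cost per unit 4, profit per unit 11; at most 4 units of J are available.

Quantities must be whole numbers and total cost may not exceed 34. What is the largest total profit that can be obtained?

J has the best ratio (11/4); taking only J gives at most 4×11 = 44 (stopped by the supply cap of 4).
Mixing does better — 2×D and 4×J: cost 30 ≤ 34, profit 2·10 + 4·11 = 64.

64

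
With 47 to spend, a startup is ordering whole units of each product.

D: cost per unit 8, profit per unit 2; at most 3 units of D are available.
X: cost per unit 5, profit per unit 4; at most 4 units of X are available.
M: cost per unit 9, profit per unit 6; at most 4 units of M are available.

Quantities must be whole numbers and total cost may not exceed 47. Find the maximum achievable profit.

34

This is a bounded integer knapsack.
2×X and 4×M: cost 46 ≤ 47, profit 2·4 + 4·6 = 32.
4×X and 3×M: cost 47 ≤ 47, profit 4·4 + 3·6 = 34.
Best is 34.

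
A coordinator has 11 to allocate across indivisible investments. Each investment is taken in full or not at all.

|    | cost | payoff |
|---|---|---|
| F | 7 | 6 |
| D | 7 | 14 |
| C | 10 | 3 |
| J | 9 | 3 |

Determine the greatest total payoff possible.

Take D: cost 7 ≤ 11, payoff 14.
No other feasible combination does better.

14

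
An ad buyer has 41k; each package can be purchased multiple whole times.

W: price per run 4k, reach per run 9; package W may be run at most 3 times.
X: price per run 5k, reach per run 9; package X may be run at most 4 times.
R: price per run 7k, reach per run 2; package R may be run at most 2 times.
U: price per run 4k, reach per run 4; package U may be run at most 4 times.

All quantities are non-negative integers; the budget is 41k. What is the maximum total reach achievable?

71

W has the best ratio (9/4); taking only W gives at most 3×9 = 27 (stopped by the supply cap of 3).
Mixing does better — 3×W, 4×X, and 2×U: price 40 ≤ 41, reach 3·9 + 4·9 + 2·4 = 71.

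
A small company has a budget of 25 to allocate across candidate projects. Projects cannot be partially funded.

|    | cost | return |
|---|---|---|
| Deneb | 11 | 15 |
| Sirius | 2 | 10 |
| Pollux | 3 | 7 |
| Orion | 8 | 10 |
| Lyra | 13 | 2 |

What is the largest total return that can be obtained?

Take Deneb, Sirius, Pollux, and Orion: cost 11 + 2 + 3 + 8 = 24 ≤ 25, return 15 + 10 + 7 + 10 = 42.
No other feasible combination does better.

42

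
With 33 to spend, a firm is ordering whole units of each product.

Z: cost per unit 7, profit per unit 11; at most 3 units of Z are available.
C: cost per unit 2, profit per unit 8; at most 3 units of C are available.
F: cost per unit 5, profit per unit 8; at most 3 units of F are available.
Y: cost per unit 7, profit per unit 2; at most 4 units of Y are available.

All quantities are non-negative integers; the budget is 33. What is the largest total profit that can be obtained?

Take 3×Z, 3×C, and 1×F: cost 32 ≤ 33, profit 3·11 + 3·8 + 1·8 = 65.
C has the best ratio (8/2) and is taken to its limit of 3; remaining capacity is filled optimally with the others.

65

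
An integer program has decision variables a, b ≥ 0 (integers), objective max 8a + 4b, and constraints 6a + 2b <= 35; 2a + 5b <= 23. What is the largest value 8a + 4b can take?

(a,b)=(5,2): 6·5+2·2=34≤35, 2·5+5·2=20≤23, objective 48.
(a,b)=(4,3): 6·4+2·3=30≤35, 2·4+5·3=23≤23, objective 44.
No feasible integer point exceeds 48.

48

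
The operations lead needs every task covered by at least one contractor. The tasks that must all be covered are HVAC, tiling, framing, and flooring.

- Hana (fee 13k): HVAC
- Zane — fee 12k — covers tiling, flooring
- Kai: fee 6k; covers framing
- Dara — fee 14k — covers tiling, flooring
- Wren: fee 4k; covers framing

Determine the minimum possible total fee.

Choose Hana, Zane, and Wren: together they cover HVAC, tiling, framing, flooring — every task.
Total fee: 13 + 12 + 4 = 29.
No cover costs less than 29.

29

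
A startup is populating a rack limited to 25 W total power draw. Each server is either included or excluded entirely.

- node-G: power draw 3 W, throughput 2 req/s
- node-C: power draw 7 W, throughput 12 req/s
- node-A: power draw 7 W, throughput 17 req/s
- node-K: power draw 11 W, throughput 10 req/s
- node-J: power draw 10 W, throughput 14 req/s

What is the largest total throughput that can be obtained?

node-C + node-A + node-K: power draw 7 + 7 + 11 = 25 ≤ 25, throughput 12 + 17 + 10 = 39.
node-C + node-A + node-J: power draw 7 + 7 + 10 = 24 ≤ 25, throughput 12 + 17 + 14 = 43.
node-G + node-A + node-J: power draw 3 + 7 + 10 = 20 ≤ 25, throughput 2 + 17 + 14 = 33.
Best is node-C, node-A, and node-J with total throughput 43.

43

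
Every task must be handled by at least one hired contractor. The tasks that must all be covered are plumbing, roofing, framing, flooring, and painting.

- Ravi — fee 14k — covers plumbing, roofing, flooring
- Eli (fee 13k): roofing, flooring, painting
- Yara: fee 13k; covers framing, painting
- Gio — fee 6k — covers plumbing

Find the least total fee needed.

The greedy cost-per-new-task heuristic would pick Eli, Gio, and Yara for 32, but a cheaper cover exists.
Choose Ravi and Yara: together they cover plumbing, roofing, framing, flooring, painting — every task.
Total fee: 14 + 13 = 27.
No cover costs less than 27.

27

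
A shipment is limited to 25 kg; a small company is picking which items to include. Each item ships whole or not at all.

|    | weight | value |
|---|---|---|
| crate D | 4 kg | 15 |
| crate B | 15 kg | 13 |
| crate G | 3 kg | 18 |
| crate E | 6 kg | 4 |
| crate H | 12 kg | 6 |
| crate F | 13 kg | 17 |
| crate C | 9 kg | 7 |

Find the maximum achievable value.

Take crate D, crate G, and crate F: weight 4 + 3 + 13 = 20 ≤ 25, value 15 + 18 + 17 = 50.
No other feasible combination does better.

50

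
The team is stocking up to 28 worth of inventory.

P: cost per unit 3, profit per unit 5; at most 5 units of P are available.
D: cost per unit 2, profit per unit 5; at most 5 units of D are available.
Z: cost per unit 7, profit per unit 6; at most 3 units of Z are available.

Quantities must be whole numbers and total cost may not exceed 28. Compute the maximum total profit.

50

Take 5×P and 5×D: cost 25 ≤ 28, profit 5·5 + 5·5 = 50.
D has the best ratio (5/2) and is taken to its limit of 5; remaining capacity is filled optimally with the others.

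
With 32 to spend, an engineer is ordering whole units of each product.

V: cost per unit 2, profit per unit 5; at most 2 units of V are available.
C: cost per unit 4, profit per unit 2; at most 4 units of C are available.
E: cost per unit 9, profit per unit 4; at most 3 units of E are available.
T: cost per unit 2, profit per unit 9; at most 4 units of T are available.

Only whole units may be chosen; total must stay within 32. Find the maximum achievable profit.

54

Take 2×V, 2×E, and 4×T: cost 30 ≤ 32, profit 2·5 + 2·4 + 4·9 = 54.
T has the best ratio (9/2) and is taken to its limit of 4; remaining capacity is filled optimally with the others.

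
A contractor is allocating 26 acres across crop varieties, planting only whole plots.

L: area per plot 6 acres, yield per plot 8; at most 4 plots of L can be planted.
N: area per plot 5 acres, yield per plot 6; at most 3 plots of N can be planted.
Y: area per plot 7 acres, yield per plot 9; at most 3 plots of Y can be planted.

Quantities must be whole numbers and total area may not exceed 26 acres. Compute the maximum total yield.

34

1×N and 3×Y: area 26 ≤ 26, yield 1·6 + 3·9 = 33.
2×L and 2×Y: area 26 ≤ 26, yield 2·8 + 2·9 = 34.
Best is 34.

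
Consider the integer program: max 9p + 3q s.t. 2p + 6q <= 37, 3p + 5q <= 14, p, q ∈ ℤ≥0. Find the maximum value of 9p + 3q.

36

(p,q)=(4,0) is feasible, giving 36.
(p,q)=(3,1) is feasible, giving 30.
(p,q)=(3,0) is feasible, giving 27.
The best lattice point is (4,0), giving 36.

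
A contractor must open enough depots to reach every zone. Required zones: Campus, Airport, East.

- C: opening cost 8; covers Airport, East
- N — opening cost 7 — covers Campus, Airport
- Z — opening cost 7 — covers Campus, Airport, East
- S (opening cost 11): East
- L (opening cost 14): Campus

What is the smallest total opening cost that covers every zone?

This is an integer covering problem.
Z alone covers Campus, Airport, East — every zone.
Total opening cost: 7.

7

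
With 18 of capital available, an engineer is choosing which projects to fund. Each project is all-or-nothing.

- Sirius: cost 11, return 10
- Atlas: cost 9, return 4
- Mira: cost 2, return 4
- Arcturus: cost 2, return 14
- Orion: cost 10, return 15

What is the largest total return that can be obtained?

33

Arcturus + Orion: cost 2 + 10 = 12 ≤ 18, return 14 + 15 = 29.
Mira + Arcturus + Orion: cost 2 + 2 + 10 = 14 ≤ 18, return 4 + 14 + 15 = 33.
Best is Mira, Arcturus, and Orion with total return 33.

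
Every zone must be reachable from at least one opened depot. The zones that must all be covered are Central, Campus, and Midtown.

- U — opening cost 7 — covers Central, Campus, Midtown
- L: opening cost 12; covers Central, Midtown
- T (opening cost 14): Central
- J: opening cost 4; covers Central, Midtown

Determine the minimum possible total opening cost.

The greedy cost-per-new-zone heuristic would pick J and U for 11, but a cheaper cover exists.
U alone covers Central, Campus, Midtown — every zone.
Total opening cost: 7.
No cover costs less than 7.

7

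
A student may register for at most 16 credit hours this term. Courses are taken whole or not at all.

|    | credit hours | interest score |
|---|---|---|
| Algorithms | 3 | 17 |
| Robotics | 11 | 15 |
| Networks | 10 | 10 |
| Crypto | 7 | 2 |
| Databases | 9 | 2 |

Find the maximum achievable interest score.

32

This is an integer program with binary decision variables.
Algorithms + Networks: credit hours 3 + 10 = 13 ≤ 16, interest score 17 + 10 = 27.
Algorithms + Robotics: credit hours 3 + 11 = 14 ≤ 16, interest score 17 + 15 = 32.
Algorithms + Crypto: credit hours 3 + 7 = 10 ≤ 16, interest score 17 + 2 = 19.
Best is Algorithms and Robotics with total interest score 32.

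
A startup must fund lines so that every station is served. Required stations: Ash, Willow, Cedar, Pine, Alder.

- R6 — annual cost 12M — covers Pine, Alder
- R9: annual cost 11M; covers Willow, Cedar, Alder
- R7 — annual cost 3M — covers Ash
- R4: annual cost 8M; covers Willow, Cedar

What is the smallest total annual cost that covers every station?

23

The greedy cost-per-new-station heuristic would pick R7, R9, and R6 for 26, but a cheaper cover exists.
Choose R6, R7, and R4: together they cover Ash, Willow, Cedar, Pine, Alder — every station.
Total annual cost: 12 + 3 + 8 = 23.
No cover costs less than 23.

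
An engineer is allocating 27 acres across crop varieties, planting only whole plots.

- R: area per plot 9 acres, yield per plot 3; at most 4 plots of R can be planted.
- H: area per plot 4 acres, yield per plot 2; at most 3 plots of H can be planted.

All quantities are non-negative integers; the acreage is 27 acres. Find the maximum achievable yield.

10

Take 2×R and 2×H: area 26 ≤ 27, yield 2·3 + 2·2 = 10.
No other integer combination yields more.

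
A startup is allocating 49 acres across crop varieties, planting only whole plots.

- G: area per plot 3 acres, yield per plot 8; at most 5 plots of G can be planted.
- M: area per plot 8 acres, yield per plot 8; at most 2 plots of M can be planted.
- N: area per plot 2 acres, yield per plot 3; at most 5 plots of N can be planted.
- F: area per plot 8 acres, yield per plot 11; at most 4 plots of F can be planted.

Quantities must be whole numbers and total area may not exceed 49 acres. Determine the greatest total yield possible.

88

This is a bounded integer knapsack.
Take 5×G, 5×N, and 3×F: area 49 ≤ 49, yield 5·8 + 5·3 + 3·11 = 88.
G has the best ratio (8/3) and is taken to its limit of 5; remaining capacity is filled optimally with the others.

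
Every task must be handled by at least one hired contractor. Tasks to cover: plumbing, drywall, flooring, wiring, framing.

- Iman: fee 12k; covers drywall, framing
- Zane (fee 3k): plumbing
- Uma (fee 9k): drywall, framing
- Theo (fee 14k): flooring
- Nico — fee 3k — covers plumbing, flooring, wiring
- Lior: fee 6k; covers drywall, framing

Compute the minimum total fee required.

This is a weighted set-cover instance.
Choose Nico and Lior: together they cover plumbing, drywall, flooring, wiring, framing — every task.
Total fee: 3 + 6 = 9.
No cover costs less than 9.

9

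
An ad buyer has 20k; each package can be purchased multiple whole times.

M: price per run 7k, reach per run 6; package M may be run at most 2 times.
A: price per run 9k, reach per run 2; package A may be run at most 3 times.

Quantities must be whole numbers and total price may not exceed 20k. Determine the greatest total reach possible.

This is a bounded integer knapsack.
Take 2×M: price 14 ≤ 20, reach 2·6 = 12.
M has the best ratio (6/7) and is taken to its limit of 2; remaining capacity is filled optimally with the others.

12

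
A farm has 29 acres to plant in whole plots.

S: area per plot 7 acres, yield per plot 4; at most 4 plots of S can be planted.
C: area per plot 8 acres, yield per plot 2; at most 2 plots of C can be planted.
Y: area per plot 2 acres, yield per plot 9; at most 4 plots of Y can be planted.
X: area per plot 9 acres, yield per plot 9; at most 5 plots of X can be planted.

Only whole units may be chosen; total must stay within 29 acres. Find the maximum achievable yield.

54

This is a bounded integer knapsack.
1×S, 4×Y, and 1×X: area 24 ≤ 29, yield 1·4 + 4·9 + 1·9 = 49.
4×Y and 2×X: area 26 ≤ 29, yield 4·9 + 2·9 = 54.
Best is 54.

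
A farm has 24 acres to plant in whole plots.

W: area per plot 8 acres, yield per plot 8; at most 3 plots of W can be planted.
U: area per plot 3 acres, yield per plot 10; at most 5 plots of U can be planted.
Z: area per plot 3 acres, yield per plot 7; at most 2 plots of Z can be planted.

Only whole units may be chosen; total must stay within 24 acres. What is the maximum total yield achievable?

64

U has the best ratio (10/3); taking only U gives at most 5×10 = 50 (stopped by the supply cap of 5).
Mixing does better — 5×U and 2×Z: area 21 ≤ 24, yield 5·10 + 2·7 = 64.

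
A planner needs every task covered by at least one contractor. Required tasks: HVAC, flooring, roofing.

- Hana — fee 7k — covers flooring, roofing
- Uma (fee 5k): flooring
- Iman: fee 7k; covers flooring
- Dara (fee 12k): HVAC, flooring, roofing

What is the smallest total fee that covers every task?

12

The greedy cost-per-new-task heuristic would pick Hana and Dara for 19, but a cheaper cover exists.
Dara alone covers HVAC, flooring, roofing — every task.
Total fee: 12.
No cover costs less than 12.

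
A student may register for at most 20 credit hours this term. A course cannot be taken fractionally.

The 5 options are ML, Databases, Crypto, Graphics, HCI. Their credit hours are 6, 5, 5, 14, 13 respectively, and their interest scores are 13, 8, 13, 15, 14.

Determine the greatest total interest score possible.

Take ML, Databases, and Crypto: credit hours 6 + 5 + 5 = 16 ≤ 20, interest score 13 + 8 + 13 = 34.
No other feasible combination does better.

34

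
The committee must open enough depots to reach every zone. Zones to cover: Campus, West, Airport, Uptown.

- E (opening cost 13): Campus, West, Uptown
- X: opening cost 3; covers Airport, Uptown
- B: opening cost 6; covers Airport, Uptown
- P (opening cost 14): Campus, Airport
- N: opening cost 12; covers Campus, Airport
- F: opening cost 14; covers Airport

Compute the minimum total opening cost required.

16

Choose E and X: together they cover Campus, West, Airport, Uptown — every zone.
Total opening cost: 13 + 3 = 16.
No cover costs less than 16.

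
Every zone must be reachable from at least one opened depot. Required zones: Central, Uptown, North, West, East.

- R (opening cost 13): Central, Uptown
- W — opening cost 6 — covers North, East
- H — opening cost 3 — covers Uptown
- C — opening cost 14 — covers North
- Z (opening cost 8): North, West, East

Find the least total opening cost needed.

The greedy cost-per-new-zone heuristic would pick Z, H, and R for 24, but a cheaper cover exists.
Choose R and Z: together they cover Central, Uptown, North, West, East — every zone.
Total opening cost: 13 + 8 = 21.
No cover costs less than 21.

21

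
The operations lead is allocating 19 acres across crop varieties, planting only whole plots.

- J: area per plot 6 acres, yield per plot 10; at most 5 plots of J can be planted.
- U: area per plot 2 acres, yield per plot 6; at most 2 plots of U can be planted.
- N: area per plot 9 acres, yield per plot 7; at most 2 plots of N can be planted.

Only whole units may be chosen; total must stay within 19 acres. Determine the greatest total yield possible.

32

Take 2×J and 2×U: area 16 ≤ 19, yield 2·10 + 2·6 = 32.
U has the best ratio (6/2) and is taken to its limit of 2; remaining capacity is filled optimally with the others.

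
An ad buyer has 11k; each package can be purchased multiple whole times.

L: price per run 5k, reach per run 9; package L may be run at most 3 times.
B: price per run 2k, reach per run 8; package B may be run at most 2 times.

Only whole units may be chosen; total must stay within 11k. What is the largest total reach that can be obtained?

1×L and 2×B: price 9 ≤ 11, reach 1·9 + 2·8 = 25.
2×L: price 10 ≤ 11, reach 2·9 = 18.
Best is 25.

25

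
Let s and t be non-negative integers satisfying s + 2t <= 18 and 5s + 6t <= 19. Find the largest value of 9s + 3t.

The continuous relaxation peaks at (3.8, 0) with value 34.20; rounding to a feasible lattice point costs some objective.
(s,t)=(3,0) is feasible, giving 27.
(s,t)=(2,1) is feasible, giving 21.
The best lattice point is (3,0), giving 27.

27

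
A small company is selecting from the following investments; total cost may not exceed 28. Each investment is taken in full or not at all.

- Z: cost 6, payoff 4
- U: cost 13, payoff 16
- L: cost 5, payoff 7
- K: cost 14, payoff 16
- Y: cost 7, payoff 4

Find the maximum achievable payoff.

32

U + K: cost 13 + 14 = 27 ≤ 28, payoff 16 + 16 = 32.
Z + L + K: cost 6 + 5 + 14 = 25 ≤ 28, payoff 4 + 7 + 16 = 27.
Z + U + L: cost 6 + 13 + 5 = 24 ≤ 28, payoff 4 + 16 + 7 = 27.
Best is U and K with total payoff 32.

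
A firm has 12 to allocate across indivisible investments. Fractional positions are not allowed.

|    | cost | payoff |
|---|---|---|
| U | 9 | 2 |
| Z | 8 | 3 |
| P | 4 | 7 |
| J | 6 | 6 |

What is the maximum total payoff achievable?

Treat it as a binary knapsack problem.
Z + P: cost 8 + 4 = 12 ≤ 12, payoff 3 + 7 = 10.
P: cost 4 ≤ 12, payoff 7.
P + J: cost 4 + 6 = 10 ≤ 12, payoff 7 + 6 = 13.
Best is P and J with total payoff 13.

13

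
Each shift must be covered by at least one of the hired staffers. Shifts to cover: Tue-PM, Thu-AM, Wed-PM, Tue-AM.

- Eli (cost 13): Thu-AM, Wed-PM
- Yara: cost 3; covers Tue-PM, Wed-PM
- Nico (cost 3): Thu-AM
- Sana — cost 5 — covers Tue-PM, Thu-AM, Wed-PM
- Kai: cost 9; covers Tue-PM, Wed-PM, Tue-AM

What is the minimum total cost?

The greedy cost-per-new-shift heuristic would pick Yara, Nico, and Kai for 15, but a cheaper cover exists.
Choose Nico and Kai: together they cover Tue-PM, Thu-AM, Wed-PM, Tue-AM — every shift.
Total cost: 3 + 9 = 12.
No cover costs less than 12.

12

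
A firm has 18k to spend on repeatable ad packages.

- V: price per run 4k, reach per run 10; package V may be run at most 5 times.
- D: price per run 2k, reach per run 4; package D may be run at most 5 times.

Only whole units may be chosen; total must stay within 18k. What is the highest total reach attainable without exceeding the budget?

44

V has the best ratio (10/4); taking only V gives at most 4×10 = 40 (stopped by the price limit).
Mixing does better — 4×V and 1×D: price 18 ≤ 18, reach 4·10 + 1·4 = 44.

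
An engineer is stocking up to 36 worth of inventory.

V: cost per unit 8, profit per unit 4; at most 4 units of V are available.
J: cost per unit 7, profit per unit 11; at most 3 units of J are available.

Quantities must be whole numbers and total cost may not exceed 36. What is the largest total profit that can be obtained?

37

3×J: cost 21 ≤ 36, profit 3·11 = 33.
1×V and 3×J: cost 29 ≤ 36, profit 1·4 + 3·11 = 37.
Best is 37.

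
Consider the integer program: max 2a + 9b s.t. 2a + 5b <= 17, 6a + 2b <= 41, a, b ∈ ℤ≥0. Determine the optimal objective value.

Relaxing integrality, the LP optimum is 30.60 at (a,b) = (0, 3.4), which is not an integer point.
(a,b)=(1,3): 2·1+5·3=17≤17, 6·1+2·3=12≤41, objective 29.
(a,b)=(0,3): 2·0+5·3=15≤17, 6·0+2·3=6≤41, objective 27.
(a,b)=(2,2): 2·2+5·2=14≤17, 6·2+2·2=16≤41, objective 22.
No feasible integer point exceeds 29.

29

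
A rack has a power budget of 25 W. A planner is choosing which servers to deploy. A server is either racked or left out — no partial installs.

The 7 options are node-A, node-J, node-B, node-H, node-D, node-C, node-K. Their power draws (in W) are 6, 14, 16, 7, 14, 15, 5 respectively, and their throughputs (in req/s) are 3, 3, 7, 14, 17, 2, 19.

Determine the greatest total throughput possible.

Treat it as a binary knapsack problem.
Allowing fractional choices, the relaxed optimum would be about 48.8, but servers are indivisible.
node-A + node-H + node-K: power draw 6 + 7 + 5 = 18 ≤ 25, throughput 3 + 14 + 19 = 36.
node-D + node-K: power draw 14 + 5 = 19 ≤ 25, throughput 17 + 19 = 36.
node-A + node-D + node-K: power draw 6 + 14 + 5 = 25 ≤ 25, throughput 3 + 17 + 19 = 39.
Best is node-A, node-D, and node-K with total throughput 39.

39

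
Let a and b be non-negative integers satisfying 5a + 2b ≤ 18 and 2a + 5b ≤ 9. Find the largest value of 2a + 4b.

(a,b)=(2,1): 5·2+2·1=12≤18, 2·2+5·1=9≤9, objective 8.
(a,b)=(1,1): 5·1+2·1=7≤18, 2·1+5·1=7≤9, objective 6.
Maximum is 8 at (a,b)=(2,1).

8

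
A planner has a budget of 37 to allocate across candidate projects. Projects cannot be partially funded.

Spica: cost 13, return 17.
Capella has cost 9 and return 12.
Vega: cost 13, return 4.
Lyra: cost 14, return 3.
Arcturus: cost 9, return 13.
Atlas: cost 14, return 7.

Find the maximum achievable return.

Allowing fractional choices, the relaxed optimum would be about 45.0, but projects are indivisible.
Spica + Capella + Atlas: cost 13 + 9 + 14 = 36 ≤ 37, return 17 + 12 + 7 = 36.
Spica + Capella + Arcturus: cost 13 + 9 + 9 = 31 ≤ 37, return 17 + 12 + 13 = 42.
Spica + Arcturus + Atlas: cost 13 + 9 + 14 = 36 ≤ 37, return 17 + 13 + 7 = 37.
Best is Spica, Capella, and Arcturus with total return 42.

42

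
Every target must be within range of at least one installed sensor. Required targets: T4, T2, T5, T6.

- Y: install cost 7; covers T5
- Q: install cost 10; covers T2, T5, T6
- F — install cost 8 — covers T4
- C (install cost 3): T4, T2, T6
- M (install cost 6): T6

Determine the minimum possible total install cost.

10

This is an integer covering problem.
Choose Y and C: together they cover T4, T2, T5, T6 — every target.
Total install cost: 7 + 3 = 10.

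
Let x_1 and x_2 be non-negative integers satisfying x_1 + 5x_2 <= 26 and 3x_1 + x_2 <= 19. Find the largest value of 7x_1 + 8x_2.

Relaxing integrality, the LP optimum is 68.21 at (x_1,x_2) = (4.93, 4.21), which is not an integer point.
(x_1,x_2)=(5,4): 1·5+5·4=25≤26, 3·5+1·4=19≤19, objective 67.
(x_1,x_2)=(4,4): 1·4+5·4=24≤26, 3·4+1·4=16≤19, objective 60.
(x_1,x_2)=(5,3): 1·5+5·3=20≤26, 3·5+1·3=18≤19, objective 59.
No feasible integer point exceeds 67.

67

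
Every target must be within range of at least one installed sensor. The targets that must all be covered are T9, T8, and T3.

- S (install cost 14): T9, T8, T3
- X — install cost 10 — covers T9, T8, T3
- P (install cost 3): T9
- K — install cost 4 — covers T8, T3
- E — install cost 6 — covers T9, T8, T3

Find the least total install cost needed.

E alone covers T9, T8, T3 — every target.
Total install cost: 6.

6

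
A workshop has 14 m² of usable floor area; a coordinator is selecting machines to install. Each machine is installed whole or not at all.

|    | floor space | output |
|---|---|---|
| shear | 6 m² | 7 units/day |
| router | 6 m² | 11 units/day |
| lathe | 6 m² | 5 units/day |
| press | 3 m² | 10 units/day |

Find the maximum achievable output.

This is a 0-1 knapsack instance.
Take router and press: floor space 6 + 3 = 9 ≤ 14, output 11 + 10 = 21.
No other feasible combination does better.

21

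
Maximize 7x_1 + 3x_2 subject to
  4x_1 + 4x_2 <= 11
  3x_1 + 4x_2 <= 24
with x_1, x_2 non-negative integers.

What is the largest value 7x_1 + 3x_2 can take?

14

Relaxing integrality, the LP optimum is 19.25 at (x_1,x_2) = (2.75, 0), which is not an integer point.
(x_1,x_2)=(2,0): 4·2+4·0=8≤11, 3·2+4·0=6≤24, objective 14.
(x_1,x_2)=(1,1): 4·1+4·1=8≤11, 3·1+4·1=7≤24, objective 10.
(x_1,x_2)=(1,0): 4·1+4·0=4≤11, 3·1+4·0=3≤24, objective 7.
No feasible integer point exceeds 14.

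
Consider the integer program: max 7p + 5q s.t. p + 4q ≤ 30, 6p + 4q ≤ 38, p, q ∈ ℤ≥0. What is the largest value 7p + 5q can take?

Relaxing integrality, the LP optimum is 46.70 at (p,q) = (1.6, 7.1), which is not an integer point.
(p,q)=(3,5): 1·3+4·5=23≤30, 6·3+4·5=38≤38, objective 46.
(p,q)=(2,6): 1·2+4·6=26≤30, 6·2+4·6=36≤38, objective 44.
(p,q)=(1,7): 1·1+4·7=29≤30, 6·1+4·7=34≤38, objective 42.
Maximum is 46 at (p,q)=(3,5).

46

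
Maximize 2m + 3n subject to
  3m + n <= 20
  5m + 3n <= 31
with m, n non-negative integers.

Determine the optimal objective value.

30

(m,n)=(0,10): 3·0+1·10=10≤20, 5·0+3·10=30≤31, objective 30.
(m,n)=(0,9): 3·0+1·9=9≤20, 5·0+3·9=27≤31, objective 27.
The best lattice point is (0,10), giving 30.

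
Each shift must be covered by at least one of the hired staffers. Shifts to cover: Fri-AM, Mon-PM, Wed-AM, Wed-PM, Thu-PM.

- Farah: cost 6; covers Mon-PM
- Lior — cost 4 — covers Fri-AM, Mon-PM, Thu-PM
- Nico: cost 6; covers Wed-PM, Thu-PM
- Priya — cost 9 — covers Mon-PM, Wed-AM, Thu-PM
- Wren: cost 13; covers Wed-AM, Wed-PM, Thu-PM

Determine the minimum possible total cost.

This is an integer covering problem.
Choose Lior and Wren: together they cover Fri-AM, Mon-PM, Wed-AM, Wed-PM, Thu-PM — every shift.
Total cost: 4 + 13 = 17.

17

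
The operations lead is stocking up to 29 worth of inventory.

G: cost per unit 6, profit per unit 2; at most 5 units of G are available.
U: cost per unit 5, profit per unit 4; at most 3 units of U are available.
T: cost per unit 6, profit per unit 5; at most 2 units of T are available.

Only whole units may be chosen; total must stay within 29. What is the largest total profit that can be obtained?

22

T has the best ratio (5/6); taking only T gives at most 2×5 = 10 (stopped by the supply cap of 2).
Mixing does better — 3×U and 2×T: cost 27 ≤ 29, profit 3·4 + 2·5 = 22.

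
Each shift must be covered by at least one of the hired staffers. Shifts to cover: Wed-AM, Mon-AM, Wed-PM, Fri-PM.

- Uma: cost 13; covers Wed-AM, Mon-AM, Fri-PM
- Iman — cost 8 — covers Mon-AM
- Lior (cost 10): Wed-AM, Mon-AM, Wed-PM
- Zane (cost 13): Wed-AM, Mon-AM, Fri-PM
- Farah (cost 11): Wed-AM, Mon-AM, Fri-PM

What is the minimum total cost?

21

Choose Lior and Farah: together they cover Wed-AM, Mon-AM, Wed-PM, Fri-PM — every shift.
Total cost: 10 + 11 = 21.
No cover costs less than 21.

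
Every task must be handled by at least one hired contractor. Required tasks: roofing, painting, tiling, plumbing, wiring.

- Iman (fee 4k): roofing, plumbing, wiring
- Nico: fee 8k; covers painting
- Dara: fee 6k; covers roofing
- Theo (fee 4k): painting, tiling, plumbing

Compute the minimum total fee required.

8

Choose Iman and Theo: together they cover roofing, painting, tiling, plumbing, wiring — every task.
Total fee: 4 + 4 = 8.
No cover costs less than 8.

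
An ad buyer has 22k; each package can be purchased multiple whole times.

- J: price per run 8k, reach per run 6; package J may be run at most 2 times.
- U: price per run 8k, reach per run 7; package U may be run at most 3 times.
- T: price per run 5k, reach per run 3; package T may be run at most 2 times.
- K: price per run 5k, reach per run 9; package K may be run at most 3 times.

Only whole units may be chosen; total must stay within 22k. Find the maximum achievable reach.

30

This is a bounded integer knapsack.
3×K: price 15 ≤ 22, reach 3·9 = 27.
1×T and 3×K: price 20 ≤ 22, reach 1·3 + 3·9 = 30.
Best is 30.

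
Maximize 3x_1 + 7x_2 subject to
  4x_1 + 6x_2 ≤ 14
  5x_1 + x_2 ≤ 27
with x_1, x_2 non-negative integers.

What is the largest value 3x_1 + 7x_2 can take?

14

(x_1,x_2)=(0,2): 4·0+6·2=12≤14, 5·0+1·2=2≤27, objective 14.
(x_1,x_2)=(1,1): 4·1+6·1=10≤14, 5·1+1·1=6≤27, objective 10.
(x_1,x_2)=(0,1): 4·0+6·1=6≤14, 5·0+1·1=1≤27, objective 7.
The best lattice point is (0,2), giving 14.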